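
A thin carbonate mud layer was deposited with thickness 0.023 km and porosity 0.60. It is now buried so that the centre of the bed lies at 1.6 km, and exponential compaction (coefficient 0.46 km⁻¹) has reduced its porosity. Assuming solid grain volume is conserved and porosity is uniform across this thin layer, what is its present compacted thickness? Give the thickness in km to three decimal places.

0.013 km

Porosity at 1.6 km: phi = 0.6·exp(−0.46×1.6) = 0.2874
Solid-volume conservation: h(1−phi) = h₀(1−phi₀) ⇒ h = h₀·(1−phi₀)/(1−phi)
h = 0.023 × (1 − 0.6)/(1 − 0.2874) = 0.023 × 0.5613 = 0.0129 km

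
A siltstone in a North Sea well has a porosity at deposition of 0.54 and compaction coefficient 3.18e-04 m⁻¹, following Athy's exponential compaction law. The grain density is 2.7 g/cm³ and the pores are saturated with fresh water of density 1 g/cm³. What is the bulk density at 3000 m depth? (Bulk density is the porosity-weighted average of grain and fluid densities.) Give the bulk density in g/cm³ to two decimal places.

Working in km (1 km = 1000 m; c in km⁻¹ = c in m⁻¹ × 1000):
Porosity at depth: phi = 0.54·exp(−0.318×3) = 0.54×0.3852 = 0.2080
Bulk density: ρ_b = (1−phi)ρ_g + phi·ρ_f = 0.7920×2.7 + 0.2080×1
       = 2.138 + 0.208 = 2.346 g/cm³

2.35 g/cm³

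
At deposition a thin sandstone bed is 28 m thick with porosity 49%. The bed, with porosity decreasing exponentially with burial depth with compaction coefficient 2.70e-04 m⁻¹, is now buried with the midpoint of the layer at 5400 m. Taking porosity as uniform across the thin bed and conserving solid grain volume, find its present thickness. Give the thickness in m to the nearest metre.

16 m

Working in km (1 km = 1000 m; c in km⁻¹ = c in m⁻¹ × 1000):
Porosity at 5.4 km: phi = 0.49·exp(−0.27×5.4) = 0.1140
Solid-volume conservation: h(1−phi) = h₀(1−phi₀) ⇒ h = h₀·(1−phi₀)/(1−phi)
h = 0.028 × (1 − 0.49)/(1 − 0.1140) = 0.028 × 0.5756 = 0.0161 km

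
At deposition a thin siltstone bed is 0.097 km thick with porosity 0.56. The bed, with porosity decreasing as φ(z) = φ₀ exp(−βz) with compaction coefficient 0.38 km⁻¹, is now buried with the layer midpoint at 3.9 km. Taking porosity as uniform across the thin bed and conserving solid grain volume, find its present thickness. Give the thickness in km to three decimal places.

Porosity at 3.9 km: φ = 0.56·exp(−0.38×3.9) = 0.1272
Solid-volume conservation: h(1−φ) = h₀(1−φ₀) ⇒ h = h₀·(1−φ₀)/(1−φ)
h = 0.097 × (1 − 0.56)/(1 − 0.1272) = 0.097 × 0.5041 = 0.0489 km

0.049 km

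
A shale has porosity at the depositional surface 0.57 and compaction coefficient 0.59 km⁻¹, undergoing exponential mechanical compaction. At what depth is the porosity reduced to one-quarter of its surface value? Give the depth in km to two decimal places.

2.35 km

n/n₀ = 1/4 ⇒ exp(−k·Z) = 1/4 ⇒ Z = ln(4) / k
Z = 1.3863 / 0.59 = 2.350 km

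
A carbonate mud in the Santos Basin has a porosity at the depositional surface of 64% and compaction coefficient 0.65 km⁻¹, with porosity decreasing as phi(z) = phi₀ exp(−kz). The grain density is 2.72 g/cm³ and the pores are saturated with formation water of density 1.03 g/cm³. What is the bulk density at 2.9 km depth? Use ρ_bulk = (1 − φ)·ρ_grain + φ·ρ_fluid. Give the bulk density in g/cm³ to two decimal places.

Porosity at depth: phi = 0.64·exp(−0.65×2.9) = 0.64×0.1518 = 0.0972
Bulk density: ρ_b = (1−phi)ρ_g + phi·ρ_f = 0.9028×2.72 + 0.0972×1.03
       = 2.456 + 0.100 = 2.556 g/cm³

2.56 g/cm³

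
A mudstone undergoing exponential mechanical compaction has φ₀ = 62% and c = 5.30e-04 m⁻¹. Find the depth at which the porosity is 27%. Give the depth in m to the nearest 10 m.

Working in km (1 km = 1000 m; c in km⁻¹ = c in m⁻¹ × 1000):
Invert Athy's law: d = ln(φ₀/φ) / c
d = ln(0.62/0.27) / 0.53 = ln(2.296) / 0.53 = 0.8313 / 0.53 = 1.568 km

1570 m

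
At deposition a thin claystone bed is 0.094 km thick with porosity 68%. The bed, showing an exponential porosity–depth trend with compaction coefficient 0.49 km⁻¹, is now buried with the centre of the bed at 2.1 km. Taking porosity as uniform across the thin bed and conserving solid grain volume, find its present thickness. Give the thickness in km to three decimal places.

0.040 km

Porosity at 2.1 km: φ = 0.68·exp(−0.49×2.1) = 0.2430
Solid-volume conservation: h(1−φ) = h₀(1−φ₀) ⇒ h = h₀·(1−φ₀)/(1−φ)
h = 0.094 × (1 − 0.68)/(1 − 0.2430) = 0.094 × 0.4227 = 0.0397 km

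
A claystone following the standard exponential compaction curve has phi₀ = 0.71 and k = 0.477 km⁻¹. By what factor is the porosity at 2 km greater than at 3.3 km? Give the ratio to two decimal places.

phi(z₁)/phi(z₂) = e^(−k·z₁)/e^(−k·z₂) = e^{k(z₂−z₁)}
= exp(0.477 × 1.3) = exp(0.6201) = 1.8591

1.86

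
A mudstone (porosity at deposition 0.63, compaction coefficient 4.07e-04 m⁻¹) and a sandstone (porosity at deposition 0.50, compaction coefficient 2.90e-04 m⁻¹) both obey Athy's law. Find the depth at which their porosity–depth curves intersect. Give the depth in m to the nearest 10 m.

Working in km (1 km = 1000 m; c in km⁻¹ = c in m⁻¹ × 1000):
Set n₀ₐ e^(−cₐZ) = n₀ᵦ e^(−cᵦZ) ⇒ ln(n₀ₐ/n₀ᵦ) = (cₐ − cᵦ)·Z
Z = ln(0.63/0.5) / (0.407 − 0.29) = 0.2311 / 0.117 = 1.975 km

1980 m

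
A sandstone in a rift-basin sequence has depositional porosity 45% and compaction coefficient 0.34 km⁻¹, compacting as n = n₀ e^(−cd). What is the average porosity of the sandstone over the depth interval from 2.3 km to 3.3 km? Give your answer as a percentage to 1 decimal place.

17.5%

⟨n⟩ = (1/(d₂−d₁)) ∫ n₀ e^(−cd) dd = n₀·(e^(−c·d₁) − e^(−c·d₂)) / (c·(d₂−d₁))
e^(−0.34×2.3) = 0.4575; e^(−0.34×3.3) = 0.3256
⟨n⟩ = 0.45 × (0.4575 − 0.3256) / (0.34 × 1) = 0.45 × 0.3878 = 0.1745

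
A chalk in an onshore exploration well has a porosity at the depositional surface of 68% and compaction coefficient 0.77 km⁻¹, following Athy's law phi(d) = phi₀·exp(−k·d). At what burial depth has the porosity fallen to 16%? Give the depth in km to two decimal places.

1.88 km

Invert Athy's law: d = ln(phi₀/phi) / k
d = ln(0.68/0.16) / 0.77 = ln(4.25) / 0.77 = 1.4469 / 0.77 = 1.879 km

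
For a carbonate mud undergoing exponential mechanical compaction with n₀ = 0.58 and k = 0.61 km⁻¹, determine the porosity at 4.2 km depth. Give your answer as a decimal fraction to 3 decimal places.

0.045

n = n₀·exp(−k·d) = 0.58 × exp(−0.61 × 4.2) = 0.58 × exp(−2.562)
  = 0.58 × 0.0772 = 0.0447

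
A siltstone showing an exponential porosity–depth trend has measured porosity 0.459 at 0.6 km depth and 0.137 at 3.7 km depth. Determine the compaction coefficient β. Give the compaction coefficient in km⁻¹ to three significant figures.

Athy: n(Z) = n₀ e^(−βZ) ⇒ n₁/n₂ = e^{β(Z₂−Z₁)} ⇒ β = ln(n₁/n₂)/(Z₂−Z₁)
β = ln(0.459/0.137) / (3.7 − 0.6) = ln(3.35) / 3.1 = 1.2091 / 3.1 = 0.39 km⁻¹

0.390 km⁻¹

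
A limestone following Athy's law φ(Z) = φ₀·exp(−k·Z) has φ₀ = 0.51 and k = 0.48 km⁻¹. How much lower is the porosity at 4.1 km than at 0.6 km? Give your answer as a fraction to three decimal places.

φ(0.6) = 0.51·e^(−0.48×0.6) = 0.3824
φ(4.1) = 0.51·e^(−0.48×4.1) = 0.0713
Δφ = 0.3824 − 0.0713 = 0.3111

0.311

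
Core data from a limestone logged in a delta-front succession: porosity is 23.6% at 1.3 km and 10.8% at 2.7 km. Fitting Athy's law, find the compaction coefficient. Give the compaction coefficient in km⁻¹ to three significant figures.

0.558 km⁻¹

Athy: φ(d) = φ₀ e^(−kd) ⇒ φ₁/φ₂ = e^{k(d₂−d₁)} ⇒ k = ln(φ₁/φ₂)/(d₂−d₁)
k = ln(0.236/0.108) / (2.7 − 1.3) = ln(2.185) / 1.4 = 0.7817 / 1.4 = 0.5584 km⁻¹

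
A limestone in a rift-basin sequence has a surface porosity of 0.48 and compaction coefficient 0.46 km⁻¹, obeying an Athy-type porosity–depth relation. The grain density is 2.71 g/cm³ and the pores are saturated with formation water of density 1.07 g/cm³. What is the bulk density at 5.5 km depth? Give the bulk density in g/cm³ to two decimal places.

Porosity at depth: n = 0.48·exp(−0.46×5.5) = 0.48×0.0797 = 0.0382
Bulk density: ρ_b = (1−n)ρ_g + n·ρ_f = 0.9618×2.71 + 0.0382×1.07
       = 2.606 + 0.041 = 2.647 g/cm³

2.65 g/cm³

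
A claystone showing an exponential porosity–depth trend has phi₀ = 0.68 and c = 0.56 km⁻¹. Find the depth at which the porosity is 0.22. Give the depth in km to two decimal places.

2.02 km

Invert Athy's law: d = ln(phi₀/phi) / c
d = ln(0.68/0.22) / 0.56 = ln(3.091) / 0.56 = 1.1285 / 0.56 = 2.015 km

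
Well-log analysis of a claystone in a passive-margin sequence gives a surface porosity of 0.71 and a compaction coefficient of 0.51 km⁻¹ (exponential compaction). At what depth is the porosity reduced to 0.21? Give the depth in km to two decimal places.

Invert Athy's law: d = ln(phi₀/phi) / c
d = ln(0.71/0.21) / 0.51 = ln(3.381) / 0.51 = 1.2182 / 0.51 = 2.389 km

2.39 km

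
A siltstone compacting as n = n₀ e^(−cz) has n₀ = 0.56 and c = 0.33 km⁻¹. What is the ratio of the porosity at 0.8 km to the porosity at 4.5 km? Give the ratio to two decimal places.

n(z₁)/n(z₂) = e^(−c·z₁)/e^(−c·z₂) = e^{c(z₂−z₁)}
= exp(0.33 × 3.7) = exp(1.221) = 3.3906

3.39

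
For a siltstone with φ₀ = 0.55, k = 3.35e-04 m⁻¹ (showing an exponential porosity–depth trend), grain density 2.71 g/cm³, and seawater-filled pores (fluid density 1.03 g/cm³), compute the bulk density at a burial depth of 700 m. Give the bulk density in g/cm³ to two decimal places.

Working in km (1 km = 1000 m; k in km⁻¹ = k in m⁻¹ × 1000):
Porosity at depth: φ = 0.55·exp(−0.335×0.7) = 0.55×0.7910 = 0.4350
Bulk density: ρ_b = (1−φ)ρ_g + φ·ρ_f = 0.5650×2.71 + 0.4350×1.03
       = 1.531 + 0.448 = 1.979 g/cm³

1.98 g/cm³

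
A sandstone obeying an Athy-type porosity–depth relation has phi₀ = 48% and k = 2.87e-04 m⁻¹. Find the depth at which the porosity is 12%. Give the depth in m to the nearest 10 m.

4830 m

Working in km (1 km = 1000 m; k in km⁻¹ = k in m⁻¹ × 1000):
Invert Athy's law: d = ln(phi₀/phi) / k
d = ln(0.48/0.12) / 0.287 = ln(4) / 0.287 = 1.3863 / 0.287 = 4.830 km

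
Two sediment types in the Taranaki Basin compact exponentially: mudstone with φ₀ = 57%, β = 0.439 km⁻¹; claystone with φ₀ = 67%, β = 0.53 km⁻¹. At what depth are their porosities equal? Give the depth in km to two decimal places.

1.78 km

Set φ₀ₐ e^(−βₐz) = φ₀ᵦ e^(−βᵦz) ⇒ ln(φ₀ₐ/φ₀ᵦ) = (βₐ − βᵦ)·z
z = ln(0.57/0.67) / (0.439 − 0.53) = -0.1616 / -0.091 = 1.776 km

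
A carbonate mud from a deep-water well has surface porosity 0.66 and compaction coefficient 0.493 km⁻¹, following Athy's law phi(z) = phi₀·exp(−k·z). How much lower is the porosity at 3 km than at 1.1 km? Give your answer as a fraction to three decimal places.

0.233

phi(1.1) = 0.66·e^(−0.493×1.1) = 0.3837
phi(3) = 0.66·e^(−0.493×3) = 0.1504
Δphi = 0.3837 − 0.1504 = 0.2333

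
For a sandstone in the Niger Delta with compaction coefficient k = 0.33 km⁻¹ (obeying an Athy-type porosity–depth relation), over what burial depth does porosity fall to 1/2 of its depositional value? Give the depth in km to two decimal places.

phi/phi₀ = 1/2 ⇒ exp(−k·d) = 1/2 ⇒ d = ln(2) / k
d = 0.6931 / 0.33 = 2.100 km

2.10 km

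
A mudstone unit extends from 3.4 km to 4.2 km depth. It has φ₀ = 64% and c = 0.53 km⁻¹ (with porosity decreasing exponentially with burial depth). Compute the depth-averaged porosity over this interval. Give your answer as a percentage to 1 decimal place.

8.6%

⟨φ⟩ = (1/(z₂−z₁)) ∫ φ₀ e^(−cz) dz = φ₀·(e^(−c·z₁) − e^(−c·z₂)) / (c·(z₂−z₁))
e^(−0.53×3.4) = 0.1650; e^(−0.53×4.2) = 0.1080
⟨φ⟩ = 0.64 × (0.1650 − 0.1080) / (0.53 × 0.8) = 0.64 × 0.1345 = 0.0861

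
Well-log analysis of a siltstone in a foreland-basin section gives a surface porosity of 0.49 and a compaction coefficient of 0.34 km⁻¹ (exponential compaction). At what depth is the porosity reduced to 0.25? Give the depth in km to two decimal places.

Invert Athy's law: Z = ln(phi₀/phi) / k
Z = ln(0.49/0.25) / 0.34 = ln(1.96) / 0.34 = 0.6729 / 0.34 = 1.979 km

1.98 km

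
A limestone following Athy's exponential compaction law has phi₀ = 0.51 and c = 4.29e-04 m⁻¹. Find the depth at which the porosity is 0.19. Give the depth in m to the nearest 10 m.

Working in km (1 km = 1000 m; c in km⁻¹ = c in m⁻¹ × 1000):
Invert Athy's law: d = ln(phi₀/phi) / c
d = ln(0.51/0.19) / 0.429 = ln(2.684) / 0.429 = 0.9874 / 0.429 = 2.302 km

2300 m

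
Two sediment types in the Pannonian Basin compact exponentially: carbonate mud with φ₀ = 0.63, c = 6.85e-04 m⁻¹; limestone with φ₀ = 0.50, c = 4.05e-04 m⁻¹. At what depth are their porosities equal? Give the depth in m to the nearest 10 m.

Working in km (1 km = 1000 m; c in km⁻¹ = c in m⁻¹ × 1000):
Set φ₀ₐ e^(−cₐd) = φ₀ᵦ e^(−cᵦd) ⇒ ln(φ₀ₐ/φ₀ᵦ) = (cₐ − cᵦ)·d
d = ln(0.63/0.5) / (0.685 − 0.405) = 0.2311 / 0.28 = 0.825 km

830 m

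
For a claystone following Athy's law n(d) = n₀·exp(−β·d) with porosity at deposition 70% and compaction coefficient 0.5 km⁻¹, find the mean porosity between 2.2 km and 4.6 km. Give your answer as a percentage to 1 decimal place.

⟨n⟩ = (1/(d₂−d₁)) ∫ n₀ e^(−βd) dd = n₀·(e^(−β·d₁) − e^(−β·d₂)) / (β·(d₂−d₁))
e^(−0.5×2.2) = 0.3329; e^(−0.5×4.6) = 0.1003
⟨n⟩ = 0.7 × (0.3329 − 0.1003) / (0.5 × 2.4) = 0.7 × 0.1938 = 0.1357

13.6%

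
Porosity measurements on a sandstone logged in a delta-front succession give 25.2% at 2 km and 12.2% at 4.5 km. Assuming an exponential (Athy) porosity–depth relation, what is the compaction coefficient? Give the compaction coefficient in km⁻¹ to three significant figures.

Athy: phi(d) = phi₀ e^(−cd) ⇒ phi₁/phi₂ = e^{c(d₂−d₁)} ⇒ c = ln(phi₁/phi₂)/(d₂−d₁)
c = ln(0.252/0.122) / (4.5 − 2) = ln(2.066) / 2.5 = 0.7254 / 2.5 = 0.2902 km⁻¹

0.290 km⁻¹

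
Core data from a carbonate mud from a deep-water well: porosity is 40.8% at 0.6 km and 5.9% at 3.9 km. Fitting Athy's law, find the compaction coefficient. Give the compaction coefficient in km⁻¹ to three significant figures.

0.586 km⁻¹

Athy: φ(d) = φ₀ e^(−kd) ⇒ φ₁/φ₂ = e^{k(d₂−d₁)} ⇒ k = ln(φ₁/φ₂)/(d₂−d₁)
k = ln(0.408/0.059) / (3.9 − 0.6) = ln(6.915) / 3.3 = 1.9337 / 3.3 = 0.586 km⁻¹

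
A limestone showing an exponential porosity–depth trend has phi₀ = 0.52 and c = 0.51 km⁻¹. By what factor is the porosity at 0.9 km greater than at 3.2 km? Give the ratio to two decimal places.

phi(d₁)/phi(d₂) = e^(−c·d₁)/e^(−c·d₂) = e^{c(d₂−d₁)}
= exp(0.51 × 2.3) = exp(1.173) = 3.2317

3.23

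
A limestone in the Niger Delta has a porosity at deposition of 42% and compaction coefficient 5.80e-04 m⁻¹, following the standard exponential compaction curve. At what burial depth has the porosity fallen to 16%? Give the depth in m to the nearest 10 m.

1660 m

Working in km (1 km = 1000 m; c in km⁻¹ = c in m⁻¹ × 1000):
Invert Athy's law: Z = ln(φ₀/φ) / c
Z = ln(0.42/0.16) / 0.58 = ln(2.625) / 0.58 = 0.9651 / 0.58 = 1.664 km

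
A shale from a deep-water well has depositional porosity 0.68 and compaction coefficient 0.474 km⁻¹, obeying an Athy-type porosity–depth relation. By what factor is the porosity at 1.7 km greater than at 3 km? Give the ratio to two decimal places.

n(Z₁)/n(Z₂) = e^(−k·Z₁)/e^(−k·Z₂) = e^{k(Z₂−Z₁)}
= exp(0.474 × 1.3) = exp(0.6162) = 1.8519

1.85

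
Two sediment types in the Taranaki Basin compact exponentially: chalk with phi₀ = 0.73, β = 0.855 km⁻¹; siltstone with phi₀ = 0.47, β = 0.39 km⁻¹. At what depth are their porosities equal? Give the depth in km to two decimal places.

Set phi₀ₐ e^(−βₐz) = phi₀ᵦ e^(−βᵦz) ⇒ ln(phi₀ₐ/phi₀ᵦ) = (βₐ − βᵦ)·z
z = ln(0.73/0.47) / (0.855 − 0.39) = 0.4403 / 0.465 = 0.947 km

0.95 km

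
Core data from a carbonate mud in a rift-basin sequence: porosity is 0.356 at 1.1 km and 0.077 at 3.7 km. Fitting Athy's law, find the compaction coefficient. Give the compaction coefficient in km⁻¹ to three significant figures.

Athy: phi(d) = phi₀ e^(−kd) ⇒ phi₁/phi₂ = e^{k(d₂−d₁)} ⇒ k = ln(phi₁/phi₂)/(d₂−d₁)
k = ln(0.356/0.077) / (3.7 − 1.1) = ln(4.623) / 2.6 = 1.5311 / 2.6 = 0.5889 km⁻¹

0.589 km⁻¹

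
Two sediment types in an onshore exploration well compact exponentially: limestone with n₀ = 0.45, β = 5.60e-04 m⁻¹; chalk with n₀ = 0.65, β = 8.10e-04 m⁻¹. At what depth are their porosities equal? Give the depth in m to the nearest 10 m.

1470 m

Working in km (1 km = 1000 m; β in km⁻¹ = β in m⁻¹ × 1000):
Set n₀ₐ e^(−βₐd) = n₀ᵦ e^(−βᵦd) ⇒ ln(n₀ₐ/n₀ᵦ) = (βₐ − βᵦ)·d
d = ln(0.45/0.65) / (0.56 − 0.81) = -0.3677 / -0.25 = 1.471 km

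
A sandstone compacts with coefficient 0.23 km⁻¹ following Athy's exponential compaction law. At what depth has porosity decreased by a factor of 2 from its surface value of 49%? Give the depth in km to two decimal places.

3.01 km

phi/phi₀ = 1/2 ⇒ exp(−k·d) = 1/2 ⇒ d = ln(2) / k
d = 0.6931 / 0.23 = 3.014 km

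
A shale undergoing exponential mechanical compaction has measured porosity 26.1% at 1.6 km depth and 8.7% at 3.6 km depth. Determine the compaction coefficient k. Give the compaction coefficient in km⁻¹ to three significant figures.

Athy: phi(z) = phi₀ e^(−kz) ⇒ phi₁/phi₂ = e^{k(z₂−z₁)} ⇒ k = ln(phi₁/phi₂)/(z₂−z₁)
k = ln(0.261/0.087) / (3.6 − 1.6) = ln(3) / 2 = 1.0986 / 2 = 0.5493 km⁻¹

0.549 km⁻¹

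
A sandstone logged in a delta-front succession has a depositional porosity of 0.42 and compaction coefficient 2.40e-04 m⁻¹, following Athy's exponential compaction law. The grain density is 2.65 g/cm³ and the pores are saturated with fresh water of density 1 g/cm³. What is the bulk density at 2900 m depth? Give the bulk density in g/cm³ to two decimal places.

2.30 g/cm³

Working in km (1 km = 1000 m; c in km⁻¹ = c in m⁻¹ × 1000):
Porosity at depth: phi = 0.42·exp(−0.24×2.9) = 0.42×0.4986 = 0.2094
Bulk density: ρ_b = (1−phi)ρ_g + phi·ρ_f = 0.7906×2.65 + 0.2094×1
       = 2.095 + 0.209 = 2.304 g/cm³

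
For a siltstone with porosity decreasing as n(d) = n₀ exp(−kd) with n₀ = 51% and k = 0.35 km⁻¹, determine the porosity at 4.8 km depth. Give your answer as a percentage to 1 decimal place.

9.5%

n = n₀·exp(−k·d) = 0.51 × exp(−0.35 × 4.8) = 0.51 × exp(−1.68)
  = 0.51 × 0.1864 = 0.0951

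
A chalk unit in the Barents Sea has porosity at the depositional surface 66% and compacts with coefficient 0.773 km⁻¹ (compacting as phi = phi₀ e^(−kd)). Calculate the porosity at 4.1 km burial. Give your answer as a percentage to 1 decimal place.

phi = phi₀·exp(−k·d) = 0.66 × exp(−0.773 × 4.1) = 0.66 × exp(−3.169)
  = 0.66 × 0.0420 = 0.0277

2.8%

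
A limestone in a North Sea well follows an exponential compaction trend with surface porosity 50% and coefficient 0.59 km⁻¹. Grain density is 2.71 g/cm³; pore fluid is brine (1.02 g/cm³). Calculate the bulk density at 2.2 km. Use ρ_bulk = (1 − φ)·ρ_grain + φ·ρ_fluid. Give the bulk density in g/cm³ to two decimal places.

Porosity at depth: phi = 0.5·exp(−0.59×2.2) = 0.5×0.2731 = 0.1365
Bulk density: ρ_b = (1−phi)ρ_g + phi·ρ_f = 0.8635×2.71 + 0.1365×1.02
       = 2.340 + 0.139 = 2.479 g/cm³

2.48 g/cm³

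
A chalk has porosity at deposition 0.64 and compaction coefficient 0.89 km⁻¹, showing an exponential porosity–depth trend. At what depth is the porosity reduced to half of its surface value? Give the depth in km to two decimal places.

0.78 km

φ/φ₀ = 1/2 ⇒ exp(−k·Z) = 1/2 ⇒ Z = ln(2) / k
Z = 0.6931 / 0.89 = 0.779 km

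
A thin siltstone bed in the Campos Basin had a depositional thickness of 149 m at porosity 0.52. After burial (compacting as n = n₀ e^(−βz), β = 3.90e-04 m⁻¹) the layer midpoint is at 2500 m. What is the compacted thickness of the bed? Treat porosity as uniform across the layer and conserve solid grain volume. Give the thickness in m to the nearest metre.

Working in km (1 km = 1000 m; β in km⁻¹ = β in m⁻¹ × 1000):
Porosity at 2.5 km: n = 0.52·exp(−0.39×2.5) = 0.1961
Solid-volume conservation: h(1−n) = h₀(1−n₀) ⇒ h = h₀·(1−n₀)/(1−n)
h = 0.149 × (1 − 0.52)/(1 − 0.1961) = 0.149 × 0.5971 = 0.0890 km

89 m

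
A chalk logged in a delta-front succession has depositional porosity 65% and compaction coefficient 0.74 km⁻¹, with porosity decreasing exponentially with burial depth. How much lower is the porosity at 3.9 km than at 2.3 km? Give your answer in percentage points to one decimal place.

8.2 percentage points

phi(2.3) = 0.65·e^(−0.74×2.3) = 0.1185
phi(3.9) = 0.65·e^(−0.74×3.9) = 0.0363
Δphi = 0.1185 − 0.0363 = 0.0822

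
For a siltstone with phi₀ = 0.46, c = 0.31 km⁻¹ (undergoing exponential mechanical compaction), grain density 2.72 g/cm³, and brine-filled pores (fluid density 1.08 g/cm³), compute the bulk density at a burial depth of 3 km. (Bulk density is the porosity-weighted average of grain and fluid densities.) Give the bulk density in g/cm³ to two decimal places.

Porosity at depth: phi = 0.46·exp(−0.31×3) = 0.46×0.3946 = 0.1815
Bulk density: ρ_b = (1−phi)ρ_g + phi·ρ_f = 0.8185×2.72 + 0.1815×1.08
       = 2.226 + 0.196 = 2.422 g/cm³

2.42 g/cm³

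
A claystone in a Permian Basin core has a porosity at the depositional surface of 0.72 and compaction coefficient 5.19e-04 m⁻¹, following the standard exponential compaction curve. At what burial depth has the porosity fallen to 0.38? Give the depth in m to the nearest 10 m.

1230 m

Working in km (1 km = 1000 m; k in km⁻¹ = k in m⁻¹ × 1000):
Invert Athy's law: d = ln(phi₀/phi) / k
d = ln(0.72/0.38) / 0.519 = ln(1.895) / 0.519 = 0.6391 / 0.519 = 1.231 km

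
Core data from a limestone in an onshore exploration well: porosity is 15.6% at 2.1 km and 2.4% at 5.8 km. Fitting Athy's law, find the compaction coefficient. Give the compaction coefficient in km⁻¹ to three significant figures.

0.506 km⁻¹

Athy: φ(d) = φ₀ e^(−βd) ⇒ φ₁/φ₂ = e^{β(d₂−d₁)} ⇒ β = ln(φ₁/φ₂)/(d₂−d₁)
β = ln(0.156/0.024) / (5.8 − 2.1) = ln(6.5) / 3.7 = 1.8718 / 3.7 = 0.5059 km⁻¹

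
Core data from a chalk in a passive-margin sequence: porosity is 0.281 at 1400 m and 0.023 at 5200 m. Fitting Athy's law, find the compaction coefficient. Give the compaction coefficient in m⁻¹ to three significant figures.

Working in km (1 km = 1000 m; c in km⁻¹ = c in m⁻¹ × 1000):
Athy: phi(d) = phi₀ e^(−cd) ⇒ phi₁/phi₂ = e^{c(d₂−d₁)} ⇒ c = ln(phi₁/phi₂)/(d₂−d₁)
c = ln(0.281/0.023) / (5.2 − 1.4) = ln(12.22) / 3.8 = 2.5029 / 3.8 = 0.6586 km⁻¹

0.000659 m⁻¹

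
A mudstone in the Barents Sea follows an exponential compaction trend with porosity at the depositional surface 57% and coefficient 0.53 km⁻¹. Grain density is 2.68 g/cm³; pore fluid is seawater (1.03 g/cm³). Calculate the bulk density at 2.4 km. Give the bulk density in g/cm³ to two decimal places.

Porosity at depth: φ = 0.57·exp(−0.53×2.4) = 0.57×0.2803 = 0.1598
Bulk density: ρ_b = (1−φ)ρ_g + φ·ρ_f = 0.8402×2.68 + 0.1598×1.03
       = 2.252 + 0.165 = 2.416 g/cm³

2.42 g/cm³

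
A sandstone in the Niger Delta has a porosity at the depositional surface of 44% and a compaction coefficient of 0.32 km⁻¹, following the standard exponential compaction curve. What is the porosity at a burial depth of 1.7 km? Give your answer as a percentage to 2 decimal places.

25.54%

phi = phi₀·exp(−β·z) = 0.44 × exp(−0.32 × 1.7) = 0.44 × exp(−0.544)
  = 0.44 × 0.5804 = 0.2554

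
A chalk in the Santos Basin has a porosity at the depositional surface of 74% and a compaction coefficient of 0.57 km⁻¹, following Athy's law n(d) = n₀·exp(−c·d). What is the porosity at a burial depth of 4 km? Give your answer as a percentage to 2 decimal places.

7.57%

n = n₀·exp(−c·d) = 0.74 × exp(−0.57 × 4) = 0.74 × exp(−2.28)
  = 0.74 × 0.1023 = 0.0757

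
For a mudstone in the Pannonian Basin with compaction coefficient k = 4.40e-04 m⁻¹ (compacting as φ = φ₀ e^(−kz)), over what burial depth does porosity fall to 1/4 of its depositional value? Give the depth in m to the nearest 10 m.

3150 m

Working in km (1 km = 1000 m; k in km⁻¹ = k in m⁻¹ × 1000):
φ/φ₀ = 1/4 ⇒ exp(−k·z) = 1/4 ⇒ z = ln(4) / k
z = 1.3863 / 0.44 = 3.151 km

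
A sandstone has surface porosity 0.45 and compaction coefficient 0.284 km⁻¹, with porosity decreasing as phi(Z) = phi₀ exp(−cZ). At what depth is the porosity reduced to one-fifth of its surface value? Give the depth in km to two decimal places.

phi/phi₀ = 1/5 ⇒ exp(−c·Z) = 1/5 ⇒ Z = ln(5) / c
Z = 1.6094 / 0.284 = 5.667 km

5.67 km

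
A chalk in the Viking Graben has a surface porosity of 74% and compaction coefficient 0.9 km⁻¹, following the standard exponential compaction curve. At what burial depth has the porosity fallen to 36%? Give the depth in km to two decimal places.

Invert Athy's law: d = ln(φ₀/φ) / k
d = ln(0.74/0.36) / 0.9 = ln(2.056) / 0.9 = 0.7205 / 0.9 = 0.801 km

0.80 km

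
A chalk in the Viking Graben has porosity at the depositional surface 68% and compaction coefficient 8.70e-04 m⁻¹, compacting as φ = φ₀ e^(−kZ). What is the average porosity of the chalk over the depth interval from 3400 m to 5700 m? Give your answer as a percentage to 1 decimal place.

Working in km (1 km = 1000 m; k in km⁻¹ = k in m⁻¹ × 1000):
⟨φ⟩ = (1/(Z₂−Z₁)) ∫ φ₀ e^(−kZ) dZ = φ₀·(e^(−k·Z₁) − e^(−k·Z₂)) / (k·(Z₂−Z₁))
e^(−0.87×3.4) = 0.0519; e^(−0.87×5.7) = 0.0070
⟨φ⟩ = 0.68 × (0.0519 − 0.0070) / (0.87 × 2.3) = 0.68 × 0.0224 = 0.0153

1.5%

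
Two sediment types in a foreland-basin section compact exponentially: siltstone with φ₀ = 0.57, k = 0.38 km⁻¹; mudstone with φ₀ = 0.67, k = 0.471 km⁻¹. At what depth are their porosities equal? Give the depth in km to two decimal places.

1.78 km

Set φ₀ₐ e^(−kₐd) = φ₀ᵦ e^(−kᵦd) ⇒ ln(φ₀ₐ/φ₀ᵦ) = (kₐ − kᵦ)·d
d = ln(0.57/0.67) / (0.38 − 0.471) = -0.1616 / -0.091 = 1.776 km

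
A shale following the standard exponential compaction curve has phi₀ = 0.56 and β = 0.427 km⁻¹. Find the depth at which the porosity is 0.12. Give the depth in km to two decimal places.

3.61 km

Invert Athy's law: z = ln(phi₀/phi) / β
z = ln(0.56/0.12) / 0.427 = ln(4.667) / 0.427 = 1.5404 / 0.427 = 3.608 km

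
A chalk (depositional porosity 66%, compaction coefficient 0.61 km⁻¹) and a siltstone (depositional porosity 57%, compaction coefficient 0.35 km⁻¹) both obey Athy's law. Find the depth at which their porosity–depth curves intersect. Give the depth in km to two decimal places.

0.56 km

Set n₀ₐ e^(−cₐZ) = n₀ᵦ e^(−cᵦZ) ⇒ ln(n₀ₐ/n₀ᵦ) = (cₐ − cᵦ)·Z
Z = ln(0.66/0.57) / (0.61 − 0.35) = 0.1466 / 0.26 = 0.564 km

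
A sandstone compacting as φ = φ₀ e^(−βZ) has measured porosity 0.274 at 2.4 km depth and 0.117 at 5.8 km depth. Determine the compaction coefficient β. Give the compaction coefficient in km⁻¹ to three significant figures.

Athy: φ(Z) = φ₀ e^(−βZ) ⇒ φ₁/φ₂ = e^{β(Z₂−Z₁)} ⇒ β = ln(φ₁/φ₂)/(Z₂−Z₁)
β = ln(0.274/0.117) / (5.8 − 2.4) = ln(2.342) / 3.4 = 0.8510 / 3.4 = 0.2503 km⁻¹

0.250 km⁻¹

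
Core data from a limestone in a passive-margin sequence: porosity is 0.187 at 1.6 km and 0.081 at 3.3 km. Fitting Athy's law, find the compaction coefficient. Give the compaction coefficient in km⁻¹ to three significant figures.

0.492 km⁻¹

Athy: phi(Z) = phi₀ e^(−kZ) ⇒ phi₁/phi₂ = e^{k(Z₂−Z₁)} ⇒ k = ln(phi₁/phi₂)/(Z₂−Z₁)
k = ln(0.187/0.081) / (3.3 − 1.6) = ln(2.309) / 1.7 = 0.8367 / 1.7 = 0.4922 km⁻¹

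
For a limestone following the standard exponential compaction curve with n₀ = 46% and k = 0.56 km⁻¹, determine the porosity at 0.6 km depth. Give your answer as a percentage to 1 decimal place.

32.9%

n = n₀·exp(−k·z) = 0.46 × exp(−0.56 × 0.6) = 0.46 × exp(−0.336)
  = 0.46 × 0.7146 = 0.3287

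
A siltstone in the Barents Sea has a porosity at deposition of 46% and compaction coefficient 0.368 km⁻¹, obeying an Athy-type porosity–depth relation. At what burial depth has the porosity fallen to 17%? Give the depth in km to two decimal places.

Invert Athy's law: Z = ln(n₀/n) / β
Z = ln(0.46/0.17) / 0.368 = ln(2.706) / 0.368 = 0.9954 / 0.368 = 2.705 km

2.70 km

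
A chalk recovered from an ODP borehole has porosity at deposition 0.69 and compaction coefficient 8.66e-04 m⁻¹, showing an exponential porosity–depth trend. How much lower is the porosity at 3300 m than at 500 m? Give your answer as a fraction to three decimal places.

Working in km (1 km = 1000 m; k in km⁻¹ = k in m⁻¹ × 1000):
phi(0.5) = 0.69·e^(−0.866×0.5) = 0.4475
phi(3.3) = 0.69·e^(−0.866×3.3) = 0.0396
Δphi = 0.4475 − 0.0396 = 0.4079

0.408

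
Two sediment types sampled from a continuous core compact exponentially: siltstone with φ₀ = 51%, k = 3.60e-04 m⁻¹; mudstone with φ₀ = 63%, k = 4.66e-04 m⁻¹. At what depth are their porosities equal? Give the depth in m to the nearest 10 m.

Working in km (1 km = 1000 m; k in km⁻¹ = k in m⁻¹ × 1000):
Set φ₀ₐ e^(−kₐZ) = φ₀ᵦ e^(−kᵦZ) ⇒ ln(φ₀ₐ/φ₀ᵦ) = (kₐ − kᵦ)·Z
Z = ln(0.51/0.63) / (0.36 − 0.466) = -0.2113 / -0.106 = 1.993 km

1990 m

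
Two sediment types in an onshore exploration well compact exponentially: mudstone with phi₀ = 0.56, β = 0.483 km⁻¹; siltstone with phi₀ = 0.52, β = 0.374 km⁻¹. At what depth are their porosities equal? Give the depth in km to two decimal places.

Set phi₀ₐ e^(−βₐz) = phi₀ᵦ e^(−βᵦz) ⇒ ln(phi₀ₐ/phi₀ᵦ) = (βₐ − βᵦ)·z
z = ln(0.56/0.52) / (0.483 − 0.374) = 0.0741 / 0.109 = 0.680 km

0.68 km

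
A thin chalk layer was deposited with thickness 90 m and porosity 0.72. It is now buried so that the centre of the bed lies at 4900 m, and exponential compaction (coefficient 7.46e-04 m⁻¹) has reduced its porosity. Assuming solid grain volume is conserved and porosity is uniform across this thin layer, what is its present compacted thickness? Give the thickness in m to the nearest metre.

26 m

Working in km (1 km = 1000 m; c in km⁻¹ = c in m⁻¹ × 1000):
Porosity at 4.9 km: phi = 0.72·exp(−0.746×4.9) = 0.0186
Solid-volume conservation: h(1−phi) = h₀(1−phi₀) ⇒ h = h₀·(1−phi₀)/(1−phi)
h = 0.09 × (1 − 0.72)/(1 − 0.0186) = 0.09 × 0.2853 = 0.0257 km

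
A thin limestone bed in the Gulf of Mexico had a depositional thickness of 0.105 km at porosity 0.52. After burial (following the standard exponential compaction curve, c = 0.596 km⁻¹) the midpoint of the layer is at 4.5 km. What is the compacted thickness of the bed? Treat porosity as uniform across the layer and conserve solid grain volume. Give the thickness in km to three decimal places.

Porosity at 4.5 km: n = 0.52·exp(−0.596×4.5) = 0.0356
Solid-volume conservation: h(1−n) = h₀(1−n₀) ⇒ h = h₀·(1−n₀)/(1−n)
h = 0.105 × (1 − 0.52)/(1 − 0.0356) = 0.105 × 0.4977 = 0.0523 km

0.052 km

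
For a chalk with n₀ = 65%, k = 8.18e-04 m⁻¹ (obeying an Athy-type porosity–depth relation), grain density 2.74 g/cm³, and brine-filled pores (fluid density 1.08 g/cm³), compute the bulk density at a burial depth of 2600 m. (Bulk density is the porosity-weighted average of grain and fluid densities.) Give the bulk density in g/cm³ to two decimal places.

Working in km (1 km = 1000 m; k in km⁻¹ = k in m⁻¹ × 1000):
Porosity at depth: n = 0.65·exp(−0.818×2.6) = 0.65×0.1192 = 0.0775
Bulk density: ρ_b = (1−n)ρ_g + n·ρ_f = 0.9225×2.74 + 0.0775×1.08
       = 2.528 + 0.084 = 2.611 g/cm³

2.61 g/cm³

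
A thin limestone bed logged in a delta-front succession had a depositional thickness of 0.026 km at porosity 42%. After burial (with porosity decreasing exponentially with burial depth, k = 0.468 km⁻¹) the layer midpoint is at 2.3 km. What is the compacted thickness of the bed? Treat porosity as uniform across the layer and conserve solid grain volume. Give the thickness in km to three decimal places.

Porosity at 2.3 km: φ = 0.42·exp(−0.468×2.3) = 0.1431
Solid-volume conservation: h(1−φ) = h₀(1−φ₀) ⇒ h = h₀·(1−φ₀)/(1−φ)
h = 0.026 × (1 − 0.42)/(1 − 0.1431) = 0.026 × 0.6769 = 0.0176 km

0.018 km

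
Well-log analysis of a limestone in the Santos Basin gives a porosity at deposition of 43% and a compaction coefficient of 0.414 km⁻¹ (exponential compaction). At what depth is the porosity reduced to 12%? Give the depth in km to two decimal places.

Invert Athy's law: d = ln(n₀/n) / c
d = ln(0.43/0.12) / 0.414 = ln(3.583) / 0.414 = 1.2763 / 0.414 = 3.083 km

3.08 km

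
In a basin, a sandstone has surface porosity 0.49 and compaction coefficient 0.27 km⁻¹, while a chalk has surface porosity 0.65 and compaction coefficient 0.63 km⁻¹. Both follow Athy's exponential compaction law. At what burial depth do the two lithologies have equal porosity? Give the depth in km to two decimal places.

Set φ₀ₐ e^(−βₐd) = φ₀ᵦ e^(−βᵦd) ⇒ ln(φ₀ₐ/φ₀ᵦ) = (βₐ − βᵦ)·d
d = ln(0.49/0.65) / (0.27 − 0.63) = -0.2826 / -0.36 = 0.785 km

0.78 km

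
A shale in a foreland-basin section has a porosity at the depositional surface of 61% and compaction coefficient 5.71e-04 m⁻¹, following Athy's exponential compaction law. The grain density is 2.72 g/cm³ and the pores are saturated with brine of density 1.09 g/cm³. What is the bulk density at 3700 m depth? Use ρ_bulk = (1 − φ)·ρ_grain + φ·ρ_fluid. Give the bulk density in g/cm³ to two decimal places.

Working in km (1 km = 1000 m; β in km⁻¹ = β in m⁻¹ × 1000):
Porosity at depth: φ = 0.61·exp(−0.571×3.7) = 0.61×0.1209 = 0.0738
Bulk density: ρ_b = (1−φ)ρ_g + φ·ρ_f = 0.9262×2.72 + 0.0738×1.09
       = 2.519 + 0.080 = 2.600 g/cm³

2.60 g/cm³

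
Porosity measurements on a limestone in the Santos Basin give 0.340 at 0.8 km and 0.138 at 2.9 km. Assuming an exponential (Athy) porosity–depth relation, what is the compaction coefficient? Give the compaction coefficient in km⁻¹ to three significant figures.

Athy: n(d) = n₀ e^(−cd) ⇒ n₁/n₂ = e^{c(d₂−d₁)} ⇒ c = ln(n₁/n₂)/(d₂−d₁)
c = ln(0.34/0.138) / (2.9 − 0.8) = ln(2.464) / 2.1 = 0.9017 / 2.1 = 0.4294 km⁻¹

0.429 km⁻¹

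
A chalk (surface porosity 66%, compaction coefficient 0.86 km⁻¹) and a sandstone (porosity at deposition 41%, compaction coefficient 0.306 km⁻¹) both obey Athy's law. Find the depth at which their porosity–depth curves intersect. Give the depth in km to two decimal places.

Set phi₀ₐ e^(−cₐZ) = phi₀ᵦ e^(−cᵦZ) ⇒ ln(phi₀ₐ/phi₀ᵦ) = (cₐ − cᵦ)·Z
Z = ln(0.66/0.41) / (0.86 − 0.306) = 0.4761 / 0.554 = 0.859 km

0.86 km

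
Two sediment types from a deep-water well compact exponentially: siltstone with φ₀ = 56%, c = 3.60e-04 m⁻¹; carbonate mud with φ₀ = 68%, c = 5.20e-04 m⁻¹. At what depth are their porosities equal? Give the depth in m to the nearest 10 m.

1210 m

Working in km (1 km = 1000 m; c in km⁻¹ = c in m⁻¹ × 1000):
Set φ₀ₐ e^(−cₐZ) = φ₀ᵦ e^(−cᵦZ) ⇒ ln(φ₀ₐ/φ₀ᵦ) = (cₐ − cᵦ)·Z
Z = ln(0.56/0.68) / (0.36 − 0.52) = -0.1942 / -0.16 = 1.213 km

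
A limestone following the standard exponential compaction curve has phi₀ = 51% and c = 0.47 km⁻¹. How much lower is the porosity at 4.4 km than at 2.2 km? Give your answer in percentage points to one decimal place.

11.7 percentage points

phi(2.2) = 0.51·e^(−0.47×2.2) = 0.1813
phi(4.4) = 0.51·e^(−0.47×4.4) = 0.0645
Δphi = 0.1813 − 0.0645 = 0.1169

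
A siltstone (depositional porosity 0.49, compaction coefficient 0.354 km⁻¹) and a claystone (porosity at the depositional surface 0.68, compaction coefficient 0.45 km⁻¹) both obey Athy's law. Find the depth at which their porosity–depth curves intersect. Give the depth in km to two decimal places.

3.41 km

Set phi₀ₐ e^(−βₐd) = phi₀ᵦ e^(−βᵦd) ⇒ ln(phi₀ₐ/phi₀ᵦ) = (βₐ − βᵦ)·d
d = ln(0.49/0.68) / (0.354 − 0.45) = -0.3277 / -0.096 = 3.413 km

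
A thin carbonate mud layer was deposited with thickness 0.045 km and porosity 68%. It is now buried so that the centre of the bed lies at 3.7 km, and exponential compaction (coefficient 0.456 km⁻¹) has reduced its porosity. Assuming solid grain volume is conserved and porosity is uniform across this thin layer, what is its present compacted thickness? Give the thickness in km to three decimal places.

0.016 km

Porosity at 3.7 km: φ = 0.68·exp(−0.456×3.7) = 0.1258
Solid-volume conservation: h(1−φ) = h₀(1−φ₀) ⇒ h = h₀·(1−φ₀)/(1−φ)
h = 0.045 × (1 − 0.68)/(1 − 0.1258) = 0.045 × 0.3661 = 0.0165 km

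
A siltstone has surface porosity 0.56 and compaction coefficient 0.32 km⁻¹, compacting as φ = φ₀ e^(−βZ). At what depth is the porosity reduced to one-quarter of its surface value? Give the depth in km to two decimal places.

φ/φ₀ = 1/4 ⇒ exp(−β·Z) = 1/4 ⇒ Z = ln(4) / β
Z = 1.3863 / 0.32 = 4.332 km

4.33 km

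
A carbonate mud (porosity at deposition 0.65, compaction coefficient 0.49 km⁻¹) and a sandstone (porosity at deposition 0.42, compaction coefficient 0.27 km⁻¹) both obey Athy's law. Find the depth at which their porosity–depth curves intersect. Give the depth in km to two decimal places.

Set phi₀ₐ e^(−cₐd) = phi₀ᵦ e^(−cᵦd) ⇒ ln(phi₀ₐ/phi₀ᵦ) = (cₐ − cᵦ)·d
d = ln(0.65/0.42) / (0.49 − 0.27) = 0.4367 / 0.22 = 1.985 km

1.99 km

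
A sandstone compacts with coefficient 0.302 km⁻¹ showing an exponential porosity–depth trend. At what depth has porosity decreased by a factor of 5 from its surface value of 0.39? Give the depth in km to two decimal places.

5.33 km

phi/phi₀ = 1/5 ⇒ exp(−β·Z) = 1/5 ⇒ Z = ln(5) / β
Z = 1.6094 / 0.302 = 5.329 km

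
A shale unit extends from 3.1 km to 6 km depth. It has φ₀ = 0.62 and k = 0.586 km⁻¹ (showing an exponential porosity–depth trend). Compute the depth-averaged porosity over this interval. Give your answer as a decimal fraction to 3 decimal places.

⟨φ⟩ = (1/(d₂−d₁)) ∫ φ₀ e^(−kd) dd = φ₀·(e^(−k·d₁) − e^(−k·d₂)) / (k·(d₂−d₁))
e^(−0.586×3.1) = 0.1626; e^(−0.586×6) = 0.0297
⟨φ⟩ = 0.62 × (0.1626 − 0.0297) / (0.586 × 2.9) = 0.62 × 0.0782 = 0.0485

0.048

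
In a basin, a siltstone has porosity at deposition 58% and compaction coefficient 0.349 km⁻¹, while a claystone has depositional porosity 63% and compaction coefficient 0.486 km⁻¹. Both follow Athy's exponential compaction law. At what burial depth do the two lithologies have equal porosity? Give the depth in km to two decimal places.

0.60 km

Set n₀ₐ e^(−βₐZ) = n₀ᵦ e^(−βᵦZ) ⇒ ln(n₀ₐ/n₀ᵦ) = (βₐ − βᵦ)·Z
Z = ln(0.58/0.63) / (0.349 − 0.486) = -0.0827 / -0.137 = 0.604 km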